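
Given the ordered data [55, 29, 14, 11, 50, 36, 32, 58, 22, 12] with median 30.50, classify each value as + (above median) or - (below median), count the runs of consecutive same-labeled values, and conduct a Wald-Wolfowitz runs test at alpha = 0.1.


Step 1: Compute median = 30.50; label A = above, B = below.
Labels in order: ABBBAAAABB  (n_A = 5, n_B = 5)
Step 2: Count runs R = 4.
Step 3: Under H0 (random ordering), E[R] = 2*n_A*n_B/(n_A+n_B) + 1 = 2*5*5/10 + 1 = 6.0000.
        Var[R] = 2*n_A*n_B*(2*n_A*n_B - n_A - n_B) / ((n_A+n_B)^2 * (n_A+n_B-1)) = 2000/900 = 2.2222.
        SD[R] = 1.4907.
Step 4: Continuity-corrected z = (R + 0.5 - E[R]) / SD[R] = (4 + 0.5 - 6.0000) / 1.4907 = -1.0062.
Step 5: Two-sided p-value via normal approximation = 2*(1 - Phi(|z|)) = 0.314305.
Step 6: alpha = 0.1. fail to reject H0.

R = 4, z = -1.0062, p = 0.314305, fail to reject H0.


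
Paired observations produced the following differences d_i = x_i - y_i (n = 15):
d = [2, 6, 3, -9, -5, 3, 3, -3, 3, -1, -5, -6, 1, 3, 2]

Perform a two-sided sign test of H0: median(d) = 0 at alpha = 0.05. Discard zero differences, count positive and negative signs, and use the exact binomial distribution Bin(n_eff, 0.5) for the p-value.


Step 1: Discard zero differences. Original n = 15; n_eff = number of nonzero differences = 15.
Nonzero differences (with sign): +2, +6, +3, -9, -5, +3, +3, -3, +3, -1, -5, -6, +1, +3, +2
Step 2: Count signs: positive = 9, negative = 6.
Step 3: Under H0: P(positive) = 0.5, so the number of positives S ~ Bin(15, 0.5).
Step 4: Two-sided exact p-value = sum of Bin(15,0.5) probabilities at or below the observed probability = 0.607239.
Step 5: alpha = 0.05. fail to reject H0.

n_eff = 15, pos = 9, neg = 6, p = 0.607239, fail to reject H0.


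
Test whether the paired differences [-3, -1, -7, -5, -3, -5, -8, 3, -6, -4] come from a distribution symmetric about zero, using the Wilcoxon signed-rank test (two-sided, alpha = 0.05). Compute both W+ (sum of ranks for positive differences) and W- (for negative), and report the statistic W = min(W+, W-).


Step 1: Drop any zero differences (none here) and take |d_i|.
|d| = [3, 1, 7, 5, 3, 5, 8, 3, 6, 4]
Step 2: Midrank |d_i| (ties get averaged ranks).
ranks: |3|->3, |1|->1, |7|->9, |5|->6.5, |3|->3, |5|->6.5, |8|->10, |3|->3, |6|->8, |4|->5
Step 3: Attach original signs; sum ranks with positive sign and with negative sign.
W+ = 3 = 3
W- = 3 + 1 + 9 + 6.5 + 3 + 6.5 + 10 + 8 + 5 = 52
(Check: W+ + W- = 55 should equal n(n+1)/2 = 55.)
Step 4: Test statistic W = min(W+, W-) = 3.
Step 5: Ties in |d|, so use the tie-corrected normal approximation.
        E[W] = n(n+1)/4 = 10*11/4 = 27.5.
        Tie groups: |d|=3 (t=3), |d|=5 (t=2); sum(t^3 - t) = 30.
        Var[W] = n(n+1)(2n+1)/24 - sum(t^3-t)/48 = 2310/24 - 30/48 = 95.625.
        z = (W - E[W]) / sqrt(Var[W]) = (3 - 27.5) / 9.7788 = -2.5054.
        Two-sided p = 2*Phi(z) = 0.012231.
Step 6: alpha = 0.05. reject H0.

W+ = 3, W- = 52, W = min = 3, p = 0.012231, reject H0.


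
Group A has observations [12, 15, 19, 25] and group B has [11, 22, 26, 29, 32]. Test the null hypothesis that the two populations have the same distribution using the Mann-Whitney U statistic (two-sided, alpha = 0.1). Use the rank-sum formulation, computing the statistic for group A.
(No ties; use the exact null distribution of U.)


Step 1: Combine and sort all 9 observations; assign midranks.
sorted (value, group): (11,Y), (12,X), (15,X), (19,X), (22,Y), (25,X), (26,Y), (29,Y), (32,Y)
ranks: 11->1, 12->2, 15->3, 19->4, 22->5, 25->6, 26->7, 29->8, 32->9
Step 2: Rank sum for X: R1 = 2 + 3 + 4 + 6 = 15.
Step 3: U_X = R1 - n1(n1+1)/2 = 15 - 4*5/2 = 15 - 10 = 5.
       U_Y = n1*n2 - U_X = 20 - 5 = 15.
Step 4: No ties, so the exact null distribution of U (based on enumerating the C(9,4) = 126 equally likely rank assignments) gives the two-sided p-value.
Step 5: p-value = 0.285714; compare to alpha = 0.1. fail to reject H0.

U_X = 5, p = 0.285714, fail to reject H0 at alpha = 0.1.


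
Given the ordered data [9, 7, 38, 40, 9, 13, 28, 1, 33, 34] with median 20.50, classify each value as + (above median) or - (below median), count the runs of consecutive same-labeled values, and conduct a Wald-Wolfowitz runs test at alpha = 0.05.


Step 1: Compute median = 20.50; label A = above, B = below.
Labels in order: BBAABBABAA  (n_A = 5, n_B = 5)
Step 2: Count runs R = 6.
Step 3: Under H0 (random ordering), E[R] = 2*n_A*n_B/(n_A+n_B) + 1 = 2*5*5/10 + 1 = 6.0000.
        Var[R] = 2*n_A*n_B*(2*n_A*n_B - n_A - n_B) / ((n_A+n_B)^2 * (n_A+n_B-1)) = 2000/900 = 2.2222.
        SD[R] = 1.4907.
Step 4: R = E[R], so z = 0 with no continuity correction.
Step 5: Two-sided p-value via normal approximation = 2*(1 - Phi(|z|)) = 1.000000.
Step 6: alpha = 0.05. fail to reject H0.

R = 6, z = 0.0000, p = 1.000000, fail to reject H0.


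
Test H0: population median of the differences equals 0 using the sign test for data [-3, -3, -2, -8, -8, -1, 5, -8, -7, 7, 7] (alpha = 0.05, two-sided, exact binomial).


Step 1: Discard zero differences. Original n = 11; n_eff = number of nonzero differences = 11.
Nonzero differences (with sign): -3, -3, -2, -8, -8, -1, +5, -8, -7, +7, +7
Step 2: Count signs: positive = 3, negative = 8.
Step 3: Under H0: P(positive) = 0.5, so the number of positives S ~ Bin(11, 0.5).
Step 4: Two-sided exact p-value = sum of Bin(11,0.5) probabilities at or below the observed probability = 0.226562.
Step 5: alpha = 0.05. fail to reject H0.

n_eff = 11, pos = 3, neg = 8, p = 0.226562, fail to reject H0.


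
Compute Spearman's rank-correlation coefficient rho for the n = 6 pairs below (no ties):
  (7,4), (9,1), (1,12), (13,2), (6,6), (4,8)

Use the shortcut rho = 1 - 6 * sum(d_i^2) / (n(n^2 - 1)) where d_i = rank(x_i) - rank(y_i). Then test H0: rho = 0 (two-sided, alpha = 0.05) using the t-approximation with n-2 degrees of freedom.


Step 1: Rank x and y separately (midranks; no ties here).
rank(x): 7->4, 9->5, 1->1, 13->6, 6->3, 4->2
rank(y): 4->3, 1->1, 12->6, 2->2, 6->4, 8->5
Step 2: d_i = R_x(i) - R_y(i); compute d_i^2.
  (4-3)^2=1, (5-1)^2=16, (1-6)^2=25, (6-2)^2=16, (3-4)^2=1, (2-5)^2=9
sum(d^2) = 68.
Step 3: rho = 1 - 6*68 / (6*(6^2 - 1)) = 1 - 408/210 = -0.942857.
Step 4: Under H0, t = rho * sqrt((n-2)/(1-rho^2)) = -5.6595 ~ t(4).
Step 5: Two-sided p-value from the t-distribution with 4 df = 0.004805.
Step 6: alpha = 0.05. reject H0.

rho = -0.9429, p = 0.004805, reject H0 at alpha = 0.05.


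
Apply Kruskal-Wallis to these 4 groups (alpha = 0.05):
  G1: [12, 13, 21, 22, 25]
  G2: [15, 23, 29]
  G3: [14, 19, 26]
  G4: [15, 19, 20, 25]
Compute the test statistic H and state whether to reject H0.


Step 1: Combine all N = 15 observations and assign midranks.
sorted (value, group, rank): (12,G1,1), (13,G1,2), (14,G3,3), (15,G2,4.5), (15,G4,4.5), (19,G3,6.5), (19,G4,6.5), (20,G4,8), (21,G1,9), (22,G1,10), (23,G2,11), (25,G1,12.5), (25,G4,12.5), (26,G3,14), (29,G2,15)
Step 2: Sum ranks within each group.
R_1 = 34.5 (n_1 = 5)
R_2 = 30.5 (n_2 = 3)
R_3 = 23.5 (n_3 = 3)
R_4 = 31.5 (n_4 = 4)
Step 3: H = 12/(N(N+1)) * sum(R_i^2/n_i) - 3(N+1)
     = 12/(15*16) * (34.5^2/5 + 30.5^2/3 + 23.5^2/3 + 31.5^2/4) - 3*16
     = 0.050000 * 980.279 - 48
     = 1.013958.
Step 4: Ties present; correction factor C = 1 - 18/(15^3 - 15) = 0.994643. Corrected H = 1.013958 / 0.994643 = 1.019420.
Step 5: Under H0, H ~ chi^2(3); p-value = 0.796553.
Step 6: alpha = 0.05. fail to reject H0.

H = 1.0194, df = 3, p = 0.796553, fail to reject H0.


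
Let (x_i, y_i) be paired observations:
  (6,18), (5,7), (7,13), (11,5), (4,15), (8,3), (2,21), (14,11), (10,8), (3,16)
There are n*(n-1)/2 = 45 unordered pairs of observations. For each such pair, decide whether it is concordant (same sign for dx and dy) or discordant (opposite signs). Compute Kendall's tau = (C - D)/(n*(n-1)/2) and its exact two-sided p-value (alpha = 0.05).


Step 1: Enumerate the 45 unordered pairs (i,j) with i<j and classify each by sign(x_j-x_i) * sign(y_j-y_i).
  (1,2):dx=-1,dy=-11->C; (1,3):dx=+1,dy=-5->D; (1,4):dx=+5,dy=-13->D; (1,5):dx=-2,dy=-3->C
  (1,6):dx=+2,dy=-15->D; (1,7):dx=-4,dy=+3->D; (1,8):dx=+8,dy=-7->D; (1,9):dx=+4,dy=-10->D
  (1,10):dx=-3,dy=-2->C; (2,3):dx=+2,dy=+6->C; (2,4):dx=+6,dy=-2->D; (2,5):dx=-1,dy=+8->D
  (2,6):dx=+3,dy=-4->D; (2,7):dx=-3,dy=+14->D; (2,8):dx=+9,dy=+4->C; (2,9):dx=+5,dy=+1->C
  (2,10):dx=-2,dy=+9->D; (3,4):dx=+4,dy=-8->D; (3,5):dx=-3,dy=+2->D; (3,6):dx=+1,dy=-10->D
  (3,7):dx=-5,dy=+8->D; (3,8):dx=+7,dy=-2->D; (3,9):dx=+3,dy=-5->D; (3,10):dx=-4,dy=+3->D
  (4,5):dx=-7,dy=+10->D; (4,6):dx=-3,dy=-2->C; (4,7):dx=-9,dy=+16->D; (4,8):dx=+3,dy=+6->C
  (4,9):dx=-1,dy=+3->D; (4,10):dx=-8,dy=+11->D; (5,6):dx=+4,dy=-12->D; (5,7):dx=-2,dy=+6->D
  (5,8):dx=+10,dy=-4->D; (5,9):dx=+6,dy=-7->D; (5,10):dx=-1,dy=+1->D; (6,7):dx=-6,dy=+18->D
  (6,8):dx=+6,dy=+8->C; (6,9):dx=+2,dy=+5->C; (6,10):dx=-5,dy=+13->D; (7,8):dx=+12,dy=-10->D
  (7,9):dx=+8,dy=-13->D; (7,10):dx=+1,dy=-5->D; (8,9):dx=-4,dy=-3->C; (8,10):dx=-11,dy=+5->D
  (9,10):dx=-7,dy=+8->D
Step 2: C = 11, D = 34, total pairs = 45.
Step 3: tau = (C - D)/(n(n-1)/2) = (11 - 34)/45 = -0.511111.
Step 4: Exact two-sided p-value (enumerate n! = 3628800 permutations of y under H0): p = 0.046623.
Step 5: alpha = 0.05. reject H0.

tau_b = -0.5111 (C=11, D=34), p = 0.046623, reject H0.


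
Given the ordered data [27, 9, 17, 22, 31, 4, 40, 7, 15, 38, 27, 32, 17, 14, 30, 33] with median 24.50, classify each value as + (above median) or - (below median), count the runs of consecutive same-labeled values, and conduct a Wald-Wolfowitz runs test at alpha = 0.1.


Step 1: Compute median = 24.50; label A = above, B = below.
Labels in order: ABBBABABBAAABBAA  (n_A = 8, n_B = 8)
Step 2: Count runs R = 9.
Step 3: Under H0 (random ordering), E[R] = 2*n_A*n_B/(n_A+n_B) + 1 = 2*8*8/16 + 1 = 9.0000.
        Var[R] = 2*n_A*n_B*(2*n_A*n_B - n_A - n_B) / ((n_A+n_B)^2 * (n_A+n_B-1)) = 14336/3840 = 3.7333.
        SD[R] = 1.9322.
Step 4: R = E[R], so z = 0 with no continuity correction.
Step 5: Two-sided p-value via normal approximation = 2*(1 - Phi(|z|)) = 1.000000.
Step 6: alpha = 0.1. fail to reject H0.

R = 9, z = 0.0000, p = 1.000000, fail to reject H0.


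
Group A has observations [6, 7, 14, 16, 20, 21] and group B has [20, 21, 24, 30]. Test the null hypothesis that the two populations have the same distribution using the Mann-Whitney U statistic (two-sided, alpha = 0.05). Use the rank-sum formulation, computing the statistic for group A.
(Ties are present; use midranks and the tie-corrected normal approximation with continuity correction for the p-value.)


Step 1: Combine and sort all 10 observations; assign midranks.
sorted (value, group): (6,X), (7,X), (14,X), (16,X), (20,X), (20,Y), (21,X), (21,Y), (24,Y), (30,Y)
ranks: 6->1, 7->2, 14->3, 16->4, 20->5.5, 20->5.5, 21->7.5, 21->7.5, 24->9, 30->10
Step 2: Rank sum for X: R1 = 1 + 2 + 3 + 4 + 5.5 + 7.5 = 23.
Step 3: U_X = R1 - n1(n1+1)/2 = 23 - 6*7/2 = 23 - 21 = 2.
       U_Y = n1*n2 - U_X = 24 - 2 = 22.
Step 4: Ties are present, so use the tie-corrected normal approximation (with continuity correction) for the p-value.
Step 5: p-value = 0.041570; compare to alpha = 0.05. reject H0.

U_X = 2, p = 0.041570, reject H0 at alpha = 0.05.


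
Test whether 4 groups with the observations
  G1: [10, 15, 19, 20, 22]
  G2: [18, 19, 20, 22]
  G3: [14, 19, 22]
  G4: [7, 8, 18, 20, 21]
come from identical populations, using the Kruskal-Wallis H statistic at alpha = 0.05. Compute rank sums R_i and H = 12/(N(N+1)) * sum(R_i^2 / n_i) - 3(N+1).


Step 1: Combine all N = 17 observations and assign midranks.
sorted (value, group, rank): (7,G4,1), (8,G4,2), (10,G1,3), (14,G3,4), (15,G1,5), (18,G2,6.5), (18,G4,6.5), (19,G1,9), (19,G2,9), (19,G3,9), (20,G1,12), (20,G2,12), (20,G4,12), (21,G4,14), (22,G1,16), (22,G2,16), (22,G3,16)
Step 2: Sum ranks within each group.
R_1 = 45 (n_1 = 5)
R_2 = 43.5 (n_2 = 4)
R_3 = 29 (n_3 = 3)
R_4 = 35.5 (n_4 = 5)
Step 3: H = 12/(N(N+1)) * sum(R_i^2/n_i) - 3(N+1)
     = 12/(17*18) * (45^2/5 + 43.5^2/4 + 29^2/3 + 35.5^2/5) - 3*18
     = 0.039216 * 1410.45 - 54
     = 1.311601.
Step 4: Ties present; correction factor C = 1 - 78/(17^3 - 17) = 0.984069. Corrected H = 1.311601 / 0.984069 = 1.332835.
Step 5: Under H0, H ~ chi^2(3); p-value = 0.721351.
Step 6: alpha = 0.05. fail to reject H0.

H = 1.3328, df = 3, p = 0.721351, fail to reject H0.


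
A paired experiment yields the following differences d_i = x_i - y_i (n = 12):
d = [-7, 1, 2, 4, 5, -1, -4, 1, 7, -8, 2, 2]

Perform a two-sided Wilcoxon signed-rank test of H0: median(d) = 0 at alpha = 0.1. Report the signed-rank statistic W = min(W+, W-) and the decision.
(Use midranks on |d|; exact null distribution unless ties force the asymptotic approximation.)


Step 1: Drop any zero differences (none here) and take |d_i|.
|d| = [7, 1, 2, 4, 5, 1, 4, 1, 7, 8, 2, 2]
Step 2: Midrank |d_i| (ties get averaged ranks).
ranks: |7|->10.5, |1|->2, |2|->5, |4|->7.5, |5|->9, |1|->2, |4|->7.5, |1|->2, |7|->10.5, |8|->12, |2|->5, |2|->5
Step 3: Attach original signs; sum ranks with positive sign and with negative sign.
W+ = 2 + 5 + 7.5 + 9 + 2 + 10.5 + 5 + 5 = 46
W- = 10.5 + 2 + 7.5 + 12 = 32
(Check: W+ + W- = 78 should equal n(n+1)/2 = 78.)
Step 4: Test statistic W = min(W+, W-) = 32.
Step 5: Ties in |d|, so use the tie-corrected normal approximation.
        E[W] = n(n+1)/4 = 12*13/4 = 39.
        Tie groups: |d|=1 (t=3), |d|=2 (t=3), |d|=4 (t=2), |d|=7 (t=2); sum(t^3 - t) = 60.
        Var[W] = n(n+1)(2n+1)/24 - sum(t^3-t)/48 = 3900/24 - 60/48 = 161.25.
        z = (W - E[W]) / sqrt(Var[W]) = (32 - 39) / 12.6984 = -0.5512.
        Two-sided p = 2*Phi(z) = 0.581463.
Step 6: alpha = 0.1. fail to reject H0.

W+ = 46, W- = 32, W = min = 32, p = 0.581463, fail to reject H0.


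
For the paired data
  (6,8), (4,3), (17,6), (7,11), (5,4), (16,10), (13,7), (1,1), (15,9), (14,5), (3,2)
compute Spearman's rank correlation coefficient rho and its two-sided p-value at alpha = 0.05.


Step 1: Rank x and y separately (midranks; no ties here).
rank(x): 6->5, 4->3, 17->11, 7->6, 5->4, 16->10, 13->7, 1->1, 15->9, 14->8, 3->2
rank(y): 8->8, 3->3, 6->6, 11->11, 4->4, 10->10, 7->7, 1->1, 9->9, 5->5, 2->2
Step 2: d_i = R_x(i) - R_y(i); compute d_i^2.
  (5-8)^2=9, (3-3)^2=0, (11-6)^2=25, (6-11)^2=25, (4-4)^2=0, (10-10)^2=0, (7-7)^2=0, (1-1)^2=0, (9-9)^2=0, (8-5)^2=9, (2-2)^2=0
sum(d^2) = 68.
Step 3: rho = 1 - 6*68 / (11*(11^2 - 1)) = 1 - 408/1320 = 0.690909.
Step 4: Under H0, t = rho * sqrt((n-2)/(1-rho^2)) = 2.8671 ~ t(9).
Step 5: Two-sided p-value from the t-distribution with 9 df = 0.018565.
Step 6: alpha = 0.05. reject H0.

rho = 0.6909, p = 0.018565, reject H0 at alpha = 0.05.


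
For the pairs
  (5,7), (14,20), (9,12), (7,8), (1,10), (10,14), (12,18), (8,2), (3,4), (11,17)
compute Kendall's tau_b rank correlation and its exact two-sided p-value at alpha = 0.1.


Step 1: Enumerate the 45 unordered pairs (i,j) with i<j and classify each by sign(x_j-x_i) * sign(y_j-y_i).
  (1,2):dx=+9,dy=+13->C; (1,3):dx=+4,dy=+5->C; (1,4):dx=+2,dy=+1->C; (1,5):dx=-4,dy=+3->D
  (1,6):dx=+5,dy=+7->C; (1,7):dx=+7,dy=+11->C; (1,8):dx=+3,dy=-5->D; (1,9):dx=-2,dy=-3->C
  (1,10):dx=+6,dy=+10->C; (2,3):dx=-5,dy=-8->C; (2,4):dx=-7,dy=-12->C; (2,5):dx=-13,dy=-10->C
  (2,6):dx=-4,dy=-6->C; (2,7):dx=-2,dy=-2->C; (2,8):dx=-6,dy=-18->C; (2,9):dx=-11,dy=-16->C
  (2,10):dx=-3,dy=-3->C; (3,4):dx=-2,dy=-4->C; (3,5):dx=-8,dy=-2->C; (3,6):dx=+1,dy=+2->C
  (3,7):dx=+3,dy=+6->C; (3,8):dx=-1,dy=-10->C; (3,9):dx=-6,dy=-8->C; (3,10):dx=+2,dy=+5->C
  (4,5):dx=-6,dy=+2->D; (4,6):dx=+3,dy=+6->C; (4,7):dx=+5,dy=+10->C; (4,8):dx=+1,dy=-6->D
  (4,9):dx=-4,dy=-4->C; (4,10):dx=+4,dy=+9->C; (5,6):dx=+9,dy=+4->C; (5,7):dx=+11,dy=+8->C
  (5,8):dx=+7,dy=-8->D; (5,9):dx=+2,dy=-6->D; (5,10):dx=+10,dy=+7->C; (6,7):dx=+2,dy=+4->C
  (6,8):dx=-2,dy=-12->C; (6,9):dx=-7,dy=-10->C; (6,10):dx=+1,dy=+3->C; (7,8):dx=-4,dy=-16->C
  (7,9):dx=-9,dy=-14->C; (7,10):dx=-1,dy=-1->C; (8,9):dx=-5,dy=+2->D; (8,10):dx=+3,dy=+15->C
  (9,10):dx=+8,dy=+13->C
Step 2: C = 38, D = 7, total pairs = 45.
Step 3: tau = (C - D)/(n(n-1)/2) = (38 - 7)/45 = 0.688889.
Step 4: Exact two-sided p-value (enumerate n! = 3628800 permutations of y under H0): p = 0.004687.
Step 5: alpha = 0.1. reject H0.

tau_b = 0.6889 (C=38, D=7), p = 0.004687, reject H0.


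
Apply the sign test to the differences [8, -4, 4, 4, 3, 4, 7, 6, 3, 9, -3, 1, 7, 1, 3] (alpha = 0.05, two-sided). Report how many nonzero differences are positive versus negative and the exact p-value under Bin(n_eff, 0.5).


Step 1: Discard zero differences. Original n = 15; n_eff = number of nonzero differences = 15.
Nonzero differences (with sign): +8, -4, +4, +4, +3, +4, +7, +6, +3, +9, -3, +1, +7, +1, +3
Step 2: Count signs: positive = 13, negative = 2.
Step 3: Under H0: P(positive) = 0.5, so the number of positives S ~ Bin(15, 0.5).
Step 4: Two-sided exact p-value = sum of Bin(15,0.5) probabilities at or below the observed probability = 0.007385.
Step 5: alpha = 0.05. reject H0.

n_eff = 15, pos = 13, neg = 2, p = 0.007385, reject H0.


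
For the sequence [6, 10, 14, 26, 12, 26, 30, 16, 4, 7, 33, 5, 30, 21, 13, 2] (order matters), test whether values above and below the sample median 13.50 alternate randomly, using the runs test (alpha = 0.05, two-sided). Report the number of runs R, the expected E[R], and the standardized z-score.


Step 1: Compute median = 13.50; label A = above, B = below.
Labels in order: BBAABAAABBABAABB  (n_A = 8, n_B = 8)
Step 2: Count runs R = 9.
Step 3: Under H0 (random ordering), E[R] = 2*n_A*n_B/(n_A+n_B) + 1 = 2*8*8/16 + 1 = 9.0000.
        Var[R] = 2*n_A*n_B*(2*n_A*n_B - n_A - n_B) / ((n_A+n_B)^2 * (n_A+n_B-1)) = 14336/3840 = 3.7333.
        SD[R] = 1.9322.
Step 4: R = E[R], so z = 0 with no continuity correction.
Step 5: Two-sided p-value via normal approximation = 2*(1 - Phi(|z|)) = 1.000000.
Step 6: alpha = 0.05. fail to reject H0.

R = 9, z = 0.0000, p = 1.000000, fail to reject H0.


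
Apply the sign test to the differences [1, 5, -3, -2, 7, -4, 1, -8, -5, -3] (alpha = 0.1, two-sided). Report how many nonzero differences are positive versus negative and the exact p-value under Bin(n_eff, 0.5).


Step 1: Discard zero differences. Original n = 10; n_eff = number of nonzero differences = 10.
Nonzero differences (with sign): +1, +5, -3, -2, +7, -4, +1, -8, -5, -3
Step 2: Count signs: positive = 4, negative = 6.
Step 3: Under H0: P(positive) = 0.5, so the number of positives S ~ Bin(10, 0.5).
Step 4: Two-sided exact p-value = sum of Bin(10,0.5) probabilities at or below the observed probability = 0.753906.
Step 5: alpha = 0.1. fail to reject H0.

n_eff = 10, pos = 4, neg = 6, p = 0.753906, fail to reject H0.


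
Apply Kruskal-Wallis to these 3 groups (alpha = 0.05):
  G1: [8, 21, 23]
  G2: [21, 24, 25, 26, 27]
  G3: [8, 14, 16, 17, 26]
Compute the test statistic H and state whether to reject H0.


Step 1: Combine all N = 13 observations and assign midranks.
sorted (value, group, rank): (8,G1,1.5), (8,G3,1.5), (14,G3,3), (16,G3,4), (17,G3,5), (21,G1,6.5), (21,G2,6.5), (23,G1,8), (24,G2,9), (25,G2,10), (26,G2,11.5), (26,G3,11.5), (27,G2,13)
Step 2: Sum ranks within each group.
R_1 = 16 (n_1 = 3)
R_2 = 50 (n_2 = 5)
R_3 = 25 (n_3 = 5)
Step 3: H = 12/(N(N+1)) * sum(R_i^2/n_i) - 3(N+1)
     = 12/(13*14) * (16^2/3 + 50^2/5 + 25^2/5) - 3*14
     = 0.065934 * 710.333 - 42
     = 4.835165.
Step 4: Ties present; correction factor C = 1 - 18/(13^3 - 13) = 0.991758. Corrected H = 4.835165 / 0.991758 = 4.875346.
Step 5: Under H0, H ~ chi^2(2); p-value = 0.087364.
Step 6: alpha = 0.05. fail to reject H0.

H = 4.8753, df = 2, p = 0.087364, fail to reject H0.


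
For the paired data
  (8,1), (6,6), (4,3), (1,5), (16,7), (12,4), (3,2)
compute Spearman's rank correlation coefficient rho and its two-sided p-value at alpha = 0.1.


Step 1: Rank x and y separately (midranks; no ties here).
rank(x): 8->5, 6->4, 4->3, 1->1, 16->7, 12->6, 3->2
rank(y): 1->1, 6->6, 3->3, 5->5, 7->7, 4->4, 2->2
Step 2: d_i = R_x(i) - R_y(i); compute d_i^2.
  (5-1)^2=16, (4-6)^2=4, (3-3)^2=0, (1-5)^2=16, (7-7)^2=0, (6-4)^2=4, (2-2)^2=0
sum(d^2) = 40.
Step 3: rho = 1 - 6*40 / (7*(7^2 - 1)) = 1 - 240/336 = 0.285714.
Step 4: Under H0, t = rho * sqrt((n-2)/(1-rho^2)) = 0.6667 ~ t(5).
Step 5: Two-sided p-value from the t-distribution with 5 df = 0.534509.
Step 6: alpha = 0.1. fail to reject H0.

rho = 0.2857, p = 0.534509, fail to reject H0 at alpha = 0.1.


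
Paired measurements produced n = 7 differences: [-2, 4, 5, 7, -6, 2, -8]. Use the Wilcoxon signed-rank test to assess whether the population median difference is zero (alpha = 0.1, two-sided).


Step 1: Drop any zero differences (none here) and take |d_i|.
|d| = [2, 4, 5, 7, 6, 2, 8]
Step 2: Midrank |d_i| (ties get averaged ranks).
ranks: |2|->1.5, |4|->3, |5|->4, |7|->6, |6|->5, |2|->1.5, |8|->7
Step 3: Attach original signs; sum ranks with positive sign and with negative sign.
W+ = 3 + 4 + 6 + 1.5 = 14.5
W- = 1.5 + 5 + 7 = 13.5
(Check: W+ + W- = 28 should equal n(n+1)/2 = 28.)
Step 4: Test statistic W = min(W+, W-) = 13.5.
Step 5: Ties in |d|, so use the tie-corrected normal approximation.
        E[W] = n(n+1)/4 = 7*8/4 = 14.
        Tie groups: |d|=2 (t=2); sum(t^3 - t) = 6.
        Var[W] = n(n+1)(2n+1)/24 - sum(t^3-t)/48 = 840/24 - 6/48 = 34.875.
        z = (W - E[W]) / sqrt(Var[W]) = (13.5 - 14) / 5.9055 = -0.0847.
        Two-sided p = 2*Phi(z) = 0.932526.
Step 6: alpha = 0.1. fail to reject H0.

W+ = 14.5, W- = 13.5, W = min = 13.5, p = 0.932526, fail to reject H0.


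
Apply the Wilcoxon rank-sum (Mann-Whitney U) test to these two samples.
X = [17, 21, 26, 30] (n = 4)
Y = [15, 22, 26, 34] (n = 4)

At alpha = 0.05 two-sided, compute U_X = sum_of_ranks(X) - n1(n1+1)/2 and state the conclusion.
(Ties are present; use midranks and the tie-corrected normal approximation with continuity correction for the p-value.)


Step 1: Combine and sort all 8 observations; assign midranks.
sorted (value, group): (15,Y), (17,X), (21,X), (22,Y), (26,X), (26,Y), (30,X), (34,Y)
ranks: 15->1, 17->2, 21->3, 22->4, 26->5.5, 26->5.5, 30->7, 34->8
Step 2: Rank sum for X: R1 = 2 + 3 + 5.5 + 7 = 17.5.
Step 3: U_X = R1 - n1(n1+1)/2 = 17.5 - 4*5/2 = 17.5 - 10 = 7.5.
       U_Y = n1*n2 - U_X = 16 - 7.5 = 8.5.
Step 4: Ties are present, so use the tie-corrected normal approximation (with continuity correction) for the p-value.
Step 5: p-value = 1.000000; compare to alpha = 0.05. fail to reject H0.

U_X = 7.5, p = 1.000000, fail to reject H0 at alpha = 0.05.


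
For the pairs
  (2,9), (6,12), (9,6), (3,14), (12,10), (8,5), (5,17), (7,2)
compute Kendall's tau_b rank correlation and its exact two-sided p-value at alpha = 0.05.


Step 1: Enumerate the 28 unordered pairs (i,j) with i<j and classify each by sign(x_j-x_i) * sign(y_j-y_i).
  (1,2):dx=+4,dy=+3->C; (1,3):dx=+7,dy=-3->D; (1,4):dx=+1,dy=+5->C; (1,5):dx=+10,dy=+1->C
  (1,6):dx=+6,dy=-4->D; (1,7):dx=+3,dy=+8->C; (1,8):dx=+5,dy=-7->D; (2,3):dx=+3,dy=-6->D
  (2,4):dx=-3,dy=+2->D; (2,5):dx=+6,dy=-2->D; (2,6):dx=+2,dy=-7->D; (2,7):dx=-1,dy=+5->D
  (2,8):dx=+1,dy=-10->D; (3,4):dx=-6,dy=+8->D; (3,5):dx=+3,dy=+4->C; (3,6):dx=-1,dy=-1->C
  (3,7):dx=-4,dy=+11->D; (3,8):dx=-2,dy=-4->C; (4,5):dx=+9,dy=-4->D; (4,6):dx=+5,dy=-9->D
  (4,7):dx=+2,dy=+3->C; (4,8):dx=+4,dy=-12->D; (5,6):dx=-4,dy=-5->C; (5,7):dx=-7,dy=+7->D
  (5,8):dx=-5,dy=-8->C; (6,7):dx=-3,dy=+12->D; (6,8):dx=-1,dy=-3->C; (7,8):dx=+2,dy=-15->D
Step 2: C = 11, D = 17, total pairs = 28.
Step 3: tau = (C - D)/(n(n-1)/2) = (11 - 17)/28 = -0.214286.
Step 4: Exact two-sided p-value (enumerate n! = 40320 permutations of y under H0): p = 0.548413.
Step 5: alpha = 0.05. fail to reject H0.

tau_b = -0.2143 (C=11, D=17), p = 0.548413, fail to reject H0.


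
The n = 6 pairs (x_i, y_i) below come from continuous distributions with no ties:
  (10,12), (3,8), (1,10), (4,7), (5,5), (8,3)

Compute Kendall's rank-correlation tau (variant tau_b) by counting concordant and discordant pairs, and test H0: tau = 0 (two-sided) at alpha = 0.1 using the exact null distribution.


Step 1: Enumerate the 15 unordered pairs (i,j) with i<j and classify each by sign(x_j-x_i) * sign(y_j-y_i).
  (1,2):dx=-7,dy=-4->C; (1,3):dx=-9,dy=-2->C; (1,4):dx=-6,dy=-5->C; (1,5):dx=-5,dy=-7->C
  (1,6):dx=-2,dy=-9->C; (2,3):dx=-2,dy=+2->D; (2,4):dx=+1,dy=-1->D; (2,5):dx=+2,dy=-3->D
  (2,6):dx=+5,dy=-5->D; (3,4):dx=+3,dy=-3->D; (3,5):dx=+4,dy=-5->D; (3,6):dx=+7,dy=-7->D
  (4,5):dx=+1,dy=-2->D; (4,6):dx=+4,dy=-4->D; (5,6):dx=+3,dy=-2->D
Step 2: C = 5, D = 10, total pairs = 15.
Step 3: tau = (C - D)/(n(n-1)/2) = (5 - 10)/15 = -0.333333.
Step 4: Exact two-sided p-value (enumerate n! = 720 permutations of y under H0): p = 0.469444.
Step 5: alpha = 0.1. fail to reject H0.

tau_b = -0.3333 (C=5, D=10), p = 0.469444, fail to reject H0.


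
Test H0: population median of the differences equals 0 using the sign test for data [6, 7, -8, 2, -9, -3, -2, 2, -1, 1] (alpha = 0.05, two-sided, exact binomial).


Step 1: Discard zero differences. Original n = 10; n_eff = number of nonzero differences = 10.
Nonzero differences (with sign): +6, +7, -8, +2, -9, -3, -2, +2, -1, +1
Step 2: Count signs: positive = 5, negative = 5.
Step 3: Under H0: P(positive) = 0.5, so the number of positives S ~ Bin(10, 0.5).
Step 4: Two-sided exact p-value = sum of Bin(10,0.5) probabilities at or below the observed probability = 1.000000.
Step 5: alpha = 0.05. fail to reject H0.

n_eff = 10, pos = 5, neg = 5, p = 1.000000, fail to reject H0.


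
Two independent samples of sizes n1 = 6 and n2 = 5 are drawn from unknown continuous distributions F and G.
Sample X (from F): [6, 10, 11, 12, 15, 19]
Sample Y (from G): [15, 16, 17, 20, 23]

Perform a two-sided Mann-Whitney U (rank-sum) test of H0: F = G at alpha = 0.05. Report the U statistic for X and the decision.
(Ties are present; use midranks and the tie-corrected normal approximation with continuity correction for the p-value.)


Step 1: Combine and sort all 11 observations; assign midranks.
sorted (value, group): (6,X), (10,X), (11,X), (12,X), (15,X), (15,Y), (16,Y), (17,Y), (19,X), (20,Y), (23,Y)
ranks: 6->1, 10->2, 11->3, 12->4, 15->5.5, 15->5.5, 16->7, 17->8, 19->9, 20->10, 23->11
Step 2: Rank sum for X: R1 = 1 + 2 + 3 + 4 + 5.5 + 9 = 24.5.
Step 3: U_X = R1 - n1(n1+1)/2 = 24.5 - 6*7/2 = 24.5 - 21 = 3.5.
       U_Y = n1*n2 - U_X = 30 - 3.5 = 26.5.
Step 4: Ties are present, so use the tie-corrected normal approximation (with continuity correction) for the p-value.
Step 5: p-value = 0.044126; compare to alpha = 0.05. reject H0.

U_X = 3.5, p = 0.044126, reject H0 at alpha = 0.05.


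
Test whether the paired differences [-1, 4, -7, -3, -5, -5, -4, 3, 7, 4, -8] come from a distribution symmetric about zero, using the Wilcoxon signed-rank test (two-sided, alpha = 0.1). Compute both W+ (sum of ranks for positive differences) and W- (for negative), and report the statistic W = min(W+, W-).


Step 1: Drop any zero differences (none here) and take |d_i|.
|d| = [1, 4, 7, 3, 5, 5, 4, 3, 7, 4, 8]
Step 2: Midrank |d_i| (ties get averaged ranks).
ranks: |1|->1, |4|->5, |7|->9.5, |3|->2.5, |5|->7.5, |5|->7.5, |4|->5, |3|->2.5, |7|->9.5, |4|->5, |8|->11
Step 3: Attach original signs; sum ranks with positive sign and with negative sign.
W+ = 5 + 2.5 + 9.5 + 5 = 22
W- = 1 + 9.5 + 2.5 + 7.5 + 7.5 + 5 + 11 = 44
(Check: W+ + W- = 66 should equal n(n+1)/2 = 66.)
Step 4: Test statistic W = min(W+, W-) = 22.
Step 5: Ties in |d|, so use the tie-corrected normal approximation.
        E[W] = n(n+1)/4 = 11*12/4 = 33.
        Tie groups: |d|=3 (t=2), |d|=4 (t=3), |d|=5 (t=2), |d|=7 (t=2); sum(t^3 - t) = 42.
        Var[W] = n(n+1)(2n+1)/24 - sum(t^3-t)/48 = 3036/24 - 42/48 = 125.625.
        z = (W - E[W]) / sqrt(Var[W]) = (22 - 33) / 11.2083 = -0.9814.
        Two-sided p = 2*Phi(z) = 0.326386.
Step 6: alpha = 0.1. fail to reject H0.

W+ = 22, W- = 44, W = min = 22, p = 0.326386, fail to reject H0.


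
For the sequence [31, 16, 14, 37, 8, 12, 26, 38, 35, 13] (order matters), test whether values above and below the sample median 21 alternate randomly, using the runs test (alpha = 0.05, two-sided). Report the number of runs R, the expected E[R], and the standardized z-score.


Step 1: Compute median = 21; label A = above, B = below.
Labels in order: ABBABBAAAB  (n_A = 5, n_B = 5)
Step 2: Count runs R = 6.
Step 3: Under H0 (random ordering), E[R] = 2*n_A*n_B/(n_A+n_B) + 1 = 2*5*5/10 + 1 = 6.0000.
        Var[R] = 2*n_A*n_B*(2*n_A*n_B - n_A - n_B) / ((n_A+n_B)^2 * (n_A+n_B-1)) = 2000/900 = 2.2222.
        SD[R] = 1.4907.
Step 4: R = E[R], so z = 0 with no continuity correction.
Step 5: Two-sided p-value via normal approximation = 2*(1 - Phi(|z|)) = 1.000000.
Step 6: alpha = 0.05. fail to reject H0.

R = 6, z = 0.0000, p = 1.000000, fail to reject H0.


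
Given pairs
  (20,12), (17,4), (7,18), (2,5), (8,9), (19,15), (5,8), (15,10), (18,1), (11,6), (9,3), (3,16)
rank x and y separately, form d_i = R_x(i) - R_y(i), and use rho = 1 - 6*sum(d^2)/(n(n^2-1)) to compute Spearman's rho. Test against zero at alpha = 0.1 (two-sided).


Step 1: Rank x and y separately (midranks; no ties here).
rank(x): 20->12, 17->9, 7->4, 2->1, 8->5, 19->11, 5->3, 15->8, 18->10, 11->7, 9->6, 3->2
rank(y): 12->9, 4->3, 18->12, 5->4, 9->7, 15->10, 8->6, 10->8, 1->1, 6->5, 3->2, 16->11
Step 2: d_i = R_x(i) - R_y(i); compute d_i^2.
  (12-9)^2=9, (9-3)^2=36, (4-12)^2=64, (1-4)^2=9, (5-7)^2=4, (11-10)^2=1, (3-6)^2=9, (8-8)^2=0, (10-1)^2=81, (7-5)^2=4, (6-2)^2=16, (2-11)^2=81
sum(d^2) = 314.
Step 3: rho = 1 - 6*314 / (12*(12^2 - 1)) = 1 - 1884/1716 = -0.097902.
Step 4: Under H0, t = rho * sqrt((n-2)/(1-rho^2)) = -0.3111 ~ t(10).
Step 5: Two-sided p-value from the t-distribution with 10 df = 0.762122.
Step 6: alpha = 0.1. fail to reject H0.

rho = -0.0979, p = 0.762122, fail to reject H0 at alpha = 0.1.


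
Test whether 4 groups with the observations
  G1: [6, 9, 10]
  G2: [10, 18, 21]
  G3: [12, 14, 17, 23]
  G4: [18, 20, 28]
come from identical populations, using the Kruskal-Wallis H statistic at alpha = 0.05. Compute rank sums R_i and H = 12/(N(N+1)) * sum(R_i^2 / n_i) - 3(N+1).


Step 1: Combine all N = 13 observations and assign midranks.
sorted (value, group, rank): (6,G1,1), (9,G1,2), (10,G1,3.5), (10,G2,3.5), (12,G3,5), (14,G3,6), (17,G3,7), (18,G2,8.5), (18,G4,8.5), (20,G4,10), (21,G2,11), (23,G3,12), (28,G4,13)
Step 2: Sum ranks within each group.
R_1 = 6.5 (n_1 = 3)
R_2 = 23 (n_2 = 3)
R_3 = 30 (n_3 = 4)
R_4 = 31.5 (n_4 = 3)
Step 3: H = 12/(N(N+1)) * sum(R_i^2/n_i) - 3(N+1)
     = 12/(13*14) * (6.5^2/3 + 23^2/3 + 30^2/4 + 31.5^2/3) - 3*14
     = 0.065934 * 746.167 - 42
     = 7.197802.
Step 4: Ties present; correction factor C = 1 - 12/(13^3 - 13) = 0.994505. Corrected H = 7.197802 / 0.994505 = 7.237569.
Step 5: Under H0, H ~ chi^2(3); p-value = 0.064699.
Step 6: alpha = 0.05. fail to reject H0.

H = 7.2376, df = 3, p = 0.064699, fail to reject H0.


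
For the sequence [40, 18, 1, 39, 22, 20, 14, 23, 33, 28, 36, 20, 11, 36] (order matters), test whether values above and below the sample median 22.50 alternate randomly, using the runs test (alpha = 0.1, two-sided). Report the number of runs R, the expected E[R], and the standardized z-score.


Step 1: Compute median = 22.50; label A = above, B = below.
Labels in order: ABBABBBAAAABBA  (n_A = 7, n_B = 7)
Step 2: Count runs R = 7.
Step 3: Under H0 (random ordering), E[R] = 2*n_A*n_B/(n_A+n_B) + 1 = 2*7*7/14 + 1 = 8.0000.
        Var[R] = 2*n_A*n_B*(2*n_A*n_B - n_A - n_B) / ((n_A+n_B)^2 * (n_A+n_B-1)) = 8232/2548 = 3.2308.
        SD[R] = 1.7974.
Step 4: Continuity-corrected z = (R + 0.5 - E[R]) / SD[R] = (7 + 0.5 - 8.0000) / 1.7974 = -0.2782.
Step 5: Two-sided p-value via normal approximation = 2*(1 - Phi(|z|)) = 0.780879.
Step 6: alpha = 0.1. fail to reject H0.

R = 7, z = -0.2782, p = 0.780879, fail to reject H0.


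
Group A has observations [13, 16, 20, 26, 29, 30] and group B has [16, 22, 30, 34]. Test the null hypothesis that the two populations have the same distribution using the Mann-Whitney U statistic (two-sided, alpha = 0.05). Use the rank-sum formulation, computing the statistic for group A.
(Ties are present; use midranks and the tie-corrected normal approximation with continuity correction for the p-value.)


Step 1: Combine and sort all 10 observations; assign midranks.
sorted (value, group): (13,X), (16,X), (16,Y), (20,X), (22,Y), (26,X), (29,X), (30,X), (30,Y), (34,Y)
ranks: 13->1, 16->2.5, 16->2.5, 20->4, 22->5, 26->6, 29->7, 30->8.5, 30->8.5, 34->10
Step 2: Rank sum for X: R1 = 1 + 2.5 + 4 + 6 + 7 + 8.5 = 29.
Step 3: U_X = R1 - n1(n1+1)/2 = 29 - 6*7/2 = 29 - 21 = 8.
       U_Y = n1*n2 - U_X = 24 - 8 = 16.
Step 4: Ties are present, so use the tie-corrected normal approximation (with continuity correction) for the p-value.
Step 5: p-value = 0.452793; compare to alpha = 0.05. fail to reject H0.

U_X = 8, p = 0.452793, fail to reject H0 at alpha = 0.05.


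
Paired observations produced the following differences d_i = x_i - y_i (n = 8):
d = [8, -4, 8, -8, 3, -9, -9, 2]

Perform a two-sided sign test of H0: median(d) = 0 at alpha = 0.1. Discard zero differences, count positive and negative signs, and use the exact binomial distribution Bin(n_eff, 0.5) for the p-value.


Step 1: Discard zero differences. Original n = 8; n_eff = number of nonzero differences = 8.
Nonzero differences (with sign): +8, -4, +8, -8, +3, -9, -9, +2
Step 2: Count signs: positive = 4, negative = 4.
Step 3: Under H0: P(positive) = 0.5, so the number of positives S ~ Bin(8, 0.5).
Step 4: Two-sided exact p-value = sum of Bin(8,0.5) probabilities at or below the observed probability = 1.000000.
Step 5: alpha = 0.1. fail to reject H0.

n_eff = 8, pos = 4, neg = 4, p = 1.000000, fail to reject H0.


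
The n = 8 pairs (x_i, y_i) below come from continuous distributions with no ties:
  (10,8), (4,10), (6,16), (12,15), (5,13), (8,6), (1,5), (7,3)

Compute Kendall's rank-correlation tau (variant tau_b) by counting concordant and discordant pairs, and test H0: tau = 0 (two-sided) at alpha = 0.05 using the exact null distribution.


Step 1: Enumerate the 28 unordered pairs (i,j) with i<j and classify each by sign(x_j-x_i) * sign(y_j-y_i).
  (1,2):dx=-6,dy=+2->D; (1,3):dx=-4,dy=+8->D; (1,4):dx=+2,dy=+7->C; (1,5):dx=-5,dy=+5->D
  (1,6):dx=-2,dy=-2->C; (1,7):dx=-9,dy=-3->C; (1,8):dx=-3,dy=-5->C; (2,3):dx=+2,dy=+6->C
  (2,4):dx=+8,dy=+5->C; (2,5):dx=+1,dy=+3->C; (2,6):dx=+4,dy=-4->D; (2,7):dx=-3,dy=-5->C
  (2,8):dx=+3,dy=-7->D; (3,4):dx=+6,dy=-1->D; (3,5):dx=-1,dy=-3->C; (3,6):dx=+2,dy=-10->D
  (3,7):dx=-5,dy=-11->C; (3,8):dx=+1,dy=-13->D; (4,5):dx=-7,dy=-2->C; (4,6):dx=-4,dy=-9->C
  (4,7):dx=-11,dy=-10->C; (4,8):dx=-5,dy=-12->C; (5,6):dx=+3,dy=-7->D; (5,7):dx=-4,dy=-8->C
  (5,8):dx=+2,dy=-10->D; (6,7):dx=-7,dy=-1->C; (6,8):dx=-1,dy=-3->C; (7,8):dx=+6,dy=-2->D
Step 2: C = 17, D = 11, total pairs = 28.
Step 3: tau = (C - D)/(n(n-1)/2) = (17 - 11)/28 = 0.214286.
Step 4: Exact two-sided p-value (enumerate n! = 40320 permutations of y under H0): p = 0.548413.
Step 5: alpha = 0.05. fail to reject H0.

tau_b = 0.2143 (C=17, D=11), p = 0.548413, fail to reject H0.


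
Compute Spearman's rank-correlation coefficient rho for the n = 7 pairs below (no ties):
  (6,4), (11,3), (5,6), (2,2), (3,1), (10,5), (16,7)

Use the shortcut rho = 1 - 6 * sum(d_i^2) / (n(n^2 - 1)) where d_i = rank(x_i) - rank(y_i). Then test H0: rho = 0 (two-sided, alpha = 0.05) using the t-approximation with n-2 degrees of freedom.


Step 1: Rank x and y separately (midranks; no ties here).
rank(x): 6->4, 11->6, 5->3, 2->1, 3->2, 10->5, 16->7
rank(y): 4->4, 3->3, 6->6, 2->2, 1->1, 5->5, 7->7
Step 2: d_i = R_x(i) - R_y(i); compute d_i^2.
  (4-4)^2=0, (6-3)^2=9, (3-6)^2=9, (1-2)^2=1, (2-1)^2=1, (5-5)^2=0, (7-7)^2=0
sum(d^2) = 20.
Step 3: rho = 1 - 6*20 / (7*(7^2 - 1)) = 1 - 120/336 = 0.642857.
Step 4: Under H0, t = rho * sqrt((n-2)/(1-rho^2)) = 1.8766 ~ t(5).
Step 5: Two-sided p-value from the t-distribution with 5 df = 0.119392.
Step 6: alpha = 0.05. fail to reject H0.

rho = 0.6429, p = 0.119392, fail to reject H0 at alpha = 0.05.


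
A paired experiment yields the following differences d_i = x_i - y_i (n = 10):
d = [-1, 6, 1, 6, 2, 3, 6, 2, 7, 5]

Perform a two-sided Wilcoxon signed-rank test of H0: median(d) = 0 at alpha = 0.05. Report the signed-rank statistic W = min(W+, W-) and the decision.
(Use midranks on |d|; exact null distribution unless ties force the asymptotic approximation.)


Step 1: Drop any zero differences (none here) and take |d_i|.
|d| = [1, 6, 1, 6, 2, 3, 6, 2, 7, 5]
Step 2: Midrank |d_i| (ties get averaged ranks).
ranks: |1|->1.5, |6|->8, |1|->1.5, |6|->8, |2|->3.5, |3|->5, |6|->8, |2|->3.5, |7|->10, |5|->6
Step 3: Attach original signs; sum ranks with positive sign and with negative sign.
W+ = 8 + 1.5 + 8 + 3.5 + 5 + 8 + 3.5 + 10 + 6 = 53.5
W- = 1.5 = 1.5
(Check: W+ + W- = 55 should equal n(n+1)/2 = 55.)
Step 4: Test statistic W = min(W+, W-) = 1.5.
Step 5: Ties in |d|, so use the tie-corrected normal approximation.
        E[W] = n(n+1)/4 = 10*11/4 = 27.5.
        Tie groups: |d|=1 (t=2), |d|=2 (t=2), |d|=6 (t=3); sum(t^3 - t) = 36.
        Var[W] = n(n+1)(2n+1)/24 - sum(t^3-t)/48 = 2310/24 - 36/48 = 95.5.
        z = (W - E[W]) / sqrt(Var[W]) = (1.5 - 27.5) / 9.7724 = -2.6606.
        Two-sided p = 2*Phi(z) = 0.007801.
Step 6: alpha = 0.05. reject H0.

W+ = 53.5, W- = 1.5, W = min = 1.5, p = 0.007801, reject H0.


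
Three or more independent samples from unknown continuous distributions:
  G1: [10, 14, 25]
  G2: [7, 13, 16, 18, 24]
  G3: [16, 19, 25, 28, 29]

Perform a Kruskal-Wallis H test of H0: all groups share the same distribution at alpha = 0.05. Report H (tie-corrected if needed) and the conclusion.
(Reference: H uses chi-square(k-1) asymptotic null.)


Step 1: Combine all N = 13 observations and assign midranks.
sorted (value, group, rank): (7,G2,1), (10,G1,2), (13,G2,3), (14,G1,4), (16,G2,5.5), (16,G3,5.5), (18,G2,7), (19,G3,8), (24,G2,9), (25,G1,10.5), (25,G3,10.5), (28,G3,12), (29,G3,13)
Step 2: Sum ranks within each group.
R_1 = 16.5 (n_1 = 3)
R_2 = 25.5 (n_2 = 5)
R_3 = 49 (n_3 = 5)
Step 3: H = 12/(N(N+1)) * sum(R_i^2/n_i) - 3(N+1)
     = 12/(13*14) * (16.5^2/3 + 25.5^2/5 + 49^2/5) - 3*14
     = 0.065934 * 701 - 42
     = 4.219780.
Step 4: Ties present; correction factor C = 1 - 12/(13^3 - 13) = 0.994505. Corrected H = 4.219780 / 0.994505 = 4.243094.
Step 5: Under H0, H ~ chi^2(2); p-value = 0.119846.
Step 6: alpha = 0.05. fail to reject H0.

H = 4.2431, df = 2, p = 0.119846, fail to reject H0.


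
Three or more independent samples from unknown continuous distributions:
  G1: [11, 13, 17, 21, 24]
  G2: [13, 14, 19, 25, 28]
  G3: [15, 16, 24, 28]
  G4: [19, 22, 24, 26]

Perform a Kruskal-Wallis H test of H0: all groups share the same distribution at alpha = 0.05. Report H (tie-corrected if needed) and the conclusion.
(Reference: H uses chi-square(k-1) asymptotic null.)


Step 1: Combine all N = 18 observations and assign midranks.
sorted (value, group, rank): (11,G1,1), (13,G1,2.5), (13,G2,2.5), (14,G2,4), (15,G3,5), (16,G3,6), (17,G1,7), (19,G2,8.5), (19,G4,8.5), (21,G1,10), (22,G4,11), (24,G1,13), (24,G3,13), (24,G4,13), (25,G2,15), (26,G4,16), (28,G2,17.5), (28,G3,17.5)
Step 2: Sum ranks within each group.
R_1 = 33.5 (n_1 = 5)
R_2 = 47.5 (n_2 = 5)
R_3 = 41.5 (n_3 = 4)
R_4 = 48.5 (n_4 = 4)
Step 3: H = 12/(N(N+1)) * sum(R_i^2/n_i) - 3(N+1)
     = 12/(18*19) * (33.5^2/5 + 47.5^2/5 + 41.5^2/4 + 48.5^2/4) - 3*19
     = 0.035088 * 1694.33 - 57
     = 2.450000.
Step 4: Ties present; correction factor C = 1 - 42/(18^3 - 18) = 0.992776. Corrected H = 2.450000 / 0.992776 = 2.467827.
Step 5: Under H0, H ~ chi^2(3); p-value = 0.481133.
Step 6: alpha = 0.05. fail to reject H0.

H = 2.4678, df = 3, p = 0.481133, fail to reject H0.


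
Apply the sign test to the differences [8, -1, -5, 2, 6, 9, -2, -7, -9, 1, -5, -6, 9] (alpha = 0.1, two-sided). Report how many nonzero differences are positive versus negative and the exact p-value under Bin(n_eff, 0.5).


Step 1: Discard zero differences. Original n = 13; n_eff = number of nonzero differences = 13.
Nonzero differences (with sign): +8, -1, -5, +2, +6, +9, -2, -7, -9, +1, -5, -6, +9
Step 2: Count signs: positive = 6, negative = 7.
Step 3: Under H0: P(positive) = 0.5, so the number of positives S ~ Bin(13, 0.5).
Step 4: Two-sided exact p-value = sum of Bin(13,0.5) probabilities at or below the observed probability = 1.000000.
Step 5: alpha = 0.1. fail to reject H0.

n_eff = 13, pos = 6, neg = 7, p = 1.000000, fail to reject H0.
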